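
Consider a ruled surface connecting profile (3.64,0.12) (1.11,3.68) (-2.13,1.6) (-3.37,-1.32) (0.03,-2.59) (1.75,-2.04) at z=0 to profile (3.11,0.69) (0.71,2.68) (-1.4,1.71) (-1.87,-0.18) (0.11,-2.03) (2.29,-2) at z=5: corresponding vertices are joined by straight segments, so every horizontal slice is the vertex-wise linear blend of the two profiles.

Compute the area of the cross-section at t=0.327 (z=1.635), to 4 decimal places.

Cross-section at t=0.327: each vertex is (1-t)·p0[i] + t·p1[i].
  v1: (1-0.327)·(3.64,0.12) + 0.327·(3.11,0.69) = (3.4667,0.3064)
  v2: (1-0.327)·(1.11,3.68) + 0.327·(0.71,2.68) = (0.9792,3.3530)
  v3: (1-0.327)·(-2.13,1.6) + 0.327·(-1.4,1.71) = (-1.8913,1.6360)
  v4: (1-0.327)·(-3.37,-1.32) + 0.327·(-1.87,-0.18) = (-2.8795,-0.9472)
  v5: (1-0.327)·(0.03,-2.59) + 0.327·(0.11,-2.03) = (0.0562,-2.4069)
  v6: (1-0.327)·(1.75,-2.04) + 0.327·(2.29,-2) = (1.9266,-2.0269)
Shoelace sum Σ(x_i·y_{i+1} − x_{i+1}·y_i):
  i=1: 3.4667·3.3530 − 0.9792·0.3064 = +11.3238 (running +11.3238)
  i=2: 0.9792·1.6360 − -1.8913·3.3530 = +7.9434 (running +19.2672)
  i=3: -1.8913·-0.9472 − -2.8795·1.6360 = +6.5022 (running +25.7695)
  i=4: -2.8795·-2.4069 − 0.0562·-0.9472 = +6.9838 (running +32.7533)
  i=5: 0.0562·-2.0269 − 1.9266·-2.4069 = +4.5232 (running +37.2765)
  i=6: 1.9266·0.3064 − 3.4667·-2.0269 = +7.6170 (running +44.8935)
Area = |Σ|/2 = |44.8935|/2 = 22.4467

Area at t=0.327: 22.4467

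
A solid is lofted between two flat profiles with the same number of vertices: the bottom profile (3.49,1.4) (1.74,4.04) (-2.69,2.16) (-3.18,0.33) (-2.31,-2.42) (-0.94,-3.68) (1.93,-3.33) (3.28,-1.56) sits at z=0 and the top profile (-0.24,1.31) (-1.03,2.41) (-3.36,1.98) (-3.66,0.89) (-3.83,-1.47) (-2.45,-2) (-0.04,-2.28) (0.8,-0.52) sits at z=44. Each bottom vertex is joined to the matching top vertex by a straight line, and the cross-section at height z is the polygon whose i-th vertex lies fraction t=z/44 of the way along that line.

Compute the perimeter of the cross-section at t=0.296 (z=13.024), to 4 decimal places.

Perimeter at t=0.296: 20.2973

Cross-section at t=0.296: each vertex is (1-t)·p0[i] + t·p1[i].
  v1: (1-0.296)·(3.49,1.4) + 0.296·(-0.24,1.31) = (2.3859,1.3734)
  v2: (1-0.296)·(1.74,4.04) + 0.296·(-1.03,2.41) = (0.9201,3.5575)
  v3: (1-0.296)·(-2.69,2.16) + 0.296·(-3.36,1.98) = (-2.8883,2.1067)
  v4: (1-0.296)·(-3.18,0.33) + 0.296·(-3.66,0.89) = (-3.3221,0.4958)
  v5: (1-0.296)·(-2.31,-2.42) + 0.296·(-3.83,-1.47) = (-2.7599,-2.1388)
  v6: (1-0.296)·(-0.94,-3.68) + 0.296·(-2.45,-2) = (-1.3870,-3.1827)
  v7: (1-0.296)·(1.93,-3.33) + 0.296·(-0.04,-2.28) = (1.3469,-3.0192)
  v8: (1-0.296)·(3.28,-1.56) + 0.296·(0.8,-0.52) = (2.5459,-1.2522)
Perimeter = Σ |v_{i+1} − v_i|:
  edge 1→2: √(-1.4658² + 2.1842²) = 2.6304 (running 2.6304)
  edge 2→3: √(-3.8084² + -1.4508²) = 4.0754 (running 6.7058)
  edge 3→4: √(-0.4338² + -1.6110²) = 1.6683 (running 8.3742)
  edge 4→5: √(0.5622² + -2.6346²) = 2.6939 (running 11.0680)
  edge 5→6: √(1.3730² + -1.0439²) = 1.7248 (running 12.7928)
  edge 6→7: √(2.7338² + 0.1635²) = 2.7387 (running 15.5315)
  edge 7→8: √(1.1990² + 1.7670²) = 2.1354 (running 17.6670)
  edge 8→1: √(-0.1600² + 2.6255²) = 2.6304 (running 20.2973)
Perimeter = 20.2973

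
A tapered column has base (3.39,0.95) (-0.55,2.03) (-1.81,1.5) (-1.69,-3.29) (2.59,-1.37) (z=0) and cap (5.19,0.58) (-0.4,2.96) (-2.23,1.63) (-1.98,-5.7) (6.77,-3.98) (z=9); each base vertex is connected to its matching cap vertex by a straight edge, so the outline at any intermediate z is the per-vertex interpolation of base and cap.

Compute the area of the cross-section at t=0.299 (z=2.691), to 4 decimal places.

Cross-section at t=0.299: each vertex is (1-t)·p0[i] + t·p1[i].
  v1: (1-0.299)·(3.39,0.95) + 0.299·(5.19,0.58) = (3.9282,0.8394)
  v2: (1-0.299)·(-0.55,2.03) + 0.299·(-0.4,2.96) = (-0.5052,2.3081)
  v3: (1-0.299)·(-1.81,1.5) + 0.299·(-2.23,1.63) = (-1.9356,1.5389)
  v4: (1-0.299)·(-1.69,-3.29) + 0.299·(-1.98,-5.7) = (-1.7767,-4.0106)
  v5: (1-0.299)·(2.59,-1.37) + 0.299·(6.77,-3.98) = (3.8398,-2.1504)
Shoelace sum Σ(x_i·y_{i+1} − x_{i+1}·y_i):
  i=1: 3.9282·2.3081 − -0.5052·0.8394 = +9.4906 (running +9.4906)
  i=2: -0.5052·1.5389 − -1.9356·2.3081 = +3.6901 (running +13.1807)
  i=3: -1.9356·-4.0106 − -1.7767·1.5389 = +10.4969 (running +23.6776)
  i=4: -1.7767·-2.1504 − 3.8398·-4.0106 = +19.2206 (running +42.8982)
  i=5: 3.8398·0.8394 − 3.9282·-2.1504 = +11.6702 (running +54.5684)
Area = |Σ|/2 = |54.5684|/2 = 27.2842

Area at t=0.299: 27.2842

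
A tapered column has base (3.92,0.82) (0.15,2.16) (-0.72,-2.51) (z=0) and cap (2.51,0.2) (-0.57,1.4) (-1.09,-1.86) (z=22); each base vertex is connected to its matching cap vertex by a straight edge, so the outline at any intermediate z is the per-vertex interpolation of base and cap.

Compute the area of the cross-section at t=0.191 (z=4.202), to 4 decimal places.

Area at t=0.191: 8.5327

Cross-section at t=0.191: each vertex is (1-t)·p0[i] + t·p1[i].
  v1: (1-0.191)·(3.92,0.82) + 0.191·(2.51,0.2) = (3.6507,0.7016)
  v2: (1-0.191)·(0.15,2.16) + 0.191·(-0.57,1.4) = (0.0125,2.0148)
  v3: (1-0.191)·(-0.72,-2.51) + 0.191·(-1.09,-1.86) = (-0.7907,-2.3858)
Shoelace sum Σ(x_i·y_{i+1} − x_{i+1}·y_i):
  i=1: 3.6507·2.0148 − 0.0125·0.7016 = +7.3468 (running +7.3468)
  i=2: 0.0125·-2.3858 − -0.7907·2.0148 = +1.5633 (running +8.9101)
  i=3: -0.7907·0.7016 − 3.6507·-2.3858 = +8.1553 (running +17.0654)
Area = |Σ|/2 = |17.0654|/2 = 8.5327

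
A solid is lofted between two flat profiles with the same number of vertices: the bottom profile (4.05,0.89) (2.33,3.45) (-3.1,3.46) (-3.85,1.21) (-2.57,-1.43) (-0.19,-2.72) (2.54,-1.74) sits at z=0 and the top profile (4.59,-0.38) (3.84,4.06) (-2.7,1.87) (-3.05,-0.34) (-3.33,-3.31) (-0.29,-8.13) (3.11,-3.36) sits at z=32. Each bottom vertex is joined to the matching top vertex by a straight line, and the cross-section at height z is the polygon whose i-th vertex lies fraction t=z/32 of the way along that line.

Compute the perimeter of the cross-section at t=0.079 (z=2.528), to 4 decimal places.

Perimeter at t=0.079: 22.9660

Cross-section at t=0.079: each vertex is (1-t)·p0[i] + t·p1[i].
  v1: (1-0.079)·(4.05,0.89) + 0.079·(4.59,-0.38) = (4.0927,0.7897)
  v2: (1-0.079)·(2.33,3.45) + 0.079·(3.84,4.06) = (2.4493,3.4982)
  v3: (1-0.079)·(-3.1,3.46) + 0.079·(-2.7,1.87) = (-3.0684,3.3344)
  v4: (1-0.079)·(-3.85,1.21) + 0.079·(-3.05,-0.34) = (-3.7868,1.0876)
  v5: (1-0.079)·(-2.57,-1.43) + 0.079·(-3.33,-3.31) = (-2.6300,-1.5785)
  v6: (1-0.079)·(-0.19,-2.72) + 0.079·(-0.29,-8.13) = (-0.1979,-3.1474)
  v7: (1-0.079)·(2.54,-1.74) + 0.079·(3.11,-3.36) = (2.5850,-1.8680)
Perimeter = Σ |v_{i+1} − v_i|:
  edge 1→2: √(-1.6434² + 2.7085²) = 3.1681 (running 3.1681)
  edge 2→3: √(-5.5177² + -0.1638²) = 5.5201 (running 8.6882)
  edge 3→4: √(-0.7184² + -2.2468²) = 2.3589 (running 11.0471)
  edge 4→5: √(1.1568² + -2.6661²) = 2.9062 (running 13.9533)
  edge 5→6: √(2.4321² + -1.5689²) = 2.8942 (running 16.8475)
  edge 6→7: √(2.7829² + 1.2794²) = 3.0629 (running 19.9105)
  edge 7→1: √(1.5076² + 2.6577²) = 3.0555 (running 22.9660)
Perimeter = 22.9660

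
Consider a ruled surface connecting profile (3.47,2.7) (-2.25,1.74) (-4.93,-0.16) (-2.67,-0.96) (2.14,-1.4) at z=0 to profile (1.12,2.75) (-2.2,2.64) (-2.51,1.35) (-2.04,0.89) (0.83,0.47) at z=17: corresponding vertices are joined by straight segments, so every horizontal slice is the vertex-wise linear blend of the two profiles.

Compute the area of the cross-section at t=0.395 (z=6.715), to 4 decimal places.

Area at t=0.395: 14.3906

Cross-section at t=0.395: each vertex is (1-t)·p0[i] + t·p1[i].
  v1: (1-0.395)·(3.47,2.7) + 0.395·(1.12,2.75) = (2.5418,2.7198)
  v2: (1-0.395)·(-2.25,1.74) + 0.395·(-2.2,2.64) = (-2.2303,2.0955)
  v3: (1-0.395)·(-4.93,-0.16) + 0.395·(-2.51,1.35) = (-3.9741,0.4365)
  v4: (1-0.395)·(-2.67,-0.96) + 0.395·(-2.04,0.89) = (-2.4211,-0.2292)
  v5: (1-0.395)·(2.14,-1.4) + 0.395·(0.83,0.47) = (1.6225,-0.6613)
Shoelace sum Σ(x_i·y_{i+1} − x_{i+1}·y_i):
  i=1: 2.5418·2.0955 − -2.2303·2.7198 = +11.3920 (running +11.3920)
  i=2: -2.2303·0.4365 − -3.9741·2.0955 = +7.3543 (running +18.7463)
  i=3: -3.9741·-0.2292 − -2.4211·0.4365 = +1.9678 (running +20.7141)
  i=4: -2.4211·-0.6613 − 1.6225·-0.2292 = +1.9732 (running +22.6873)
  i=5: 1.6225·2.7198 − 2.5418·-0.6613 = +6.0939 (running +28.7812)
Area = |Σ|/2 = |28.7812|/2 = 14.3906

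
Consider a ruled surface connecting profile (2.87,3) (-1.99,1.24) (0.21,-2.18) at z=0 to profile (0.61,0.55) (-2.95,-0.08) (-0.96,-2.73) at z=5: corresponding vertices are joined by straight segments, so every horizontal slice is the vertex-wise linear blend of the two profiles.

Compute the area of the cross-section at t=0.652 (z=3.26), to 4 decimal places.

Area at t=0.652: 6.9095

Cross-section at t=0.652: each vertex is (1-t)·p0[i] + t·p1[i].
  v1: (1-0.652)·(2.87,3) + 0.652·(0.61,0.55) = (1.3965,1.4026)
  v2: (1-0.652)·(-1.99,1.24) + 0.652·(-2.95,-0.08) = (-2.6159,0.3794)
  v3: (1-0.652)·(0.21,-2.18) + 0.652·(-0.96,-2.73) = (-0.5528,-2.5386)
Shoelace sum Σ(x_i·y_{i+1} − x_{i+1}·y_i):
  i=1: 1.3965·0.3794 − -2.6159·1.4026 = +4.1989 (running +4.1989)
  i=2: -2.6159·-2.5386 − -0.5528·0.3794 = +6.8505 (running +11.0494)
  i=3: -0.5528·1.4026 − 1.3965·-2.5386 = +2.7697 (running +13.8190)
Area = |Σ|/2 = |13.8190|/2 = 6.9095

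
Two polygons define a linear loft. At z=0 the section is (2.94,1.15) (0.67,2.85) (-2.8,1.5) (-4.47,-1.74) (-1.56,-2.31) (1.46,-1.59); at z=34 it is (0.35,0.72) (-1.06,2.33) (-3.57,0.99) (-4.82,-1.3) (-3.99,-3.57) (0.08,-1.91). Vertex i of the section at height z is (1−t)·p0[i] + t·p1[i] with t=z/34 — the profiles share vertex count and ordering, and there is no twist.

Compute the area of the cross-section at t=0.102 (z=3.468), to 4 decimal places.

Cross-section at t=0.102: each vertex is (1-t)·p0[i] + t·p1[i].
  v1: (1-0.102)·(2.94,1.15) + 0.102·(0.35,0.72) = (2.6758,1.1061)
  v2: (1-0.102)·(0.67,2.85) + 0.102·(-1.06,2.33) = (0.4935,2.7970)
  v3: (1-0.102)·(-2.8,1.5) + 0.102·(-3.57,0.99) = (-2.8785,1.4480)
  v4: (1-0.102)·(-4.47,-1.74) + 0.102·(-4.82,-1.3) = (-4.5057,-1.6951)
  v5: (1-0.102)·(-1.56,-2.31) + 0.102·(-3.99,-3.57) = (-1.8079,-2.4385)
  v6: (1-0.102)·(1.46,-1.59) + 0.102·(0.08,-1.91) = (1.3192,-1.6226)
Shoelace sum Σ(x_i·y_{i+1} − x_{i+1}·y_i):
  i=1: 2.6758·2.7970 − 0.4935·1.1061 = +6.9382 (running +6.9382)
  i=2: 0.4935·1.4480 − -2.8785·2.7970 = +8.7658 (running +15.7040)
  i=3: -2.8785·-1.6951 − -4.5057·1.4480 = +11.4036 (running +27.1077)
  i=4: -4.5057·-2.4385 − -1.8079·-1.6951 = +7.9227 (running +35.0304)
  i=5: -1.8079·-1.6226 − 1.3192·-2.4385 = +6.1505 (running +41.1809)
  i=6: 1.3192·1.1061 − 2.6758·-1.6226 = +5.8012 (running +46.9820)
Area = |Σ|/2 = |46.9820|/2 = 23.4910

Area at t=0.102: 23.4910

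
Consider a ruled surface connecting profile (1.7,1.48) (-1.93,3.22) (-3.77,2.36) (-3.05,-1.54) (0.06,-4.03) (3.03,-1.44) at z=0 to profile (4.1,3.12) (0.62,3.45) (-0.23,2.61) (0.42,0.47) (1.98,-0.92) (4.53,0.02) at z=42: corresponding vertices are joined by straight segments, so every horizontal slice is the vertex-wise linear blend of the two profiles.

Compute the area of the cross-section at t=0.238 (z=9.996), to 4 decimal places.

Cross-section at t=0.238: each vertex is (1-t)·p0[i] + t·p1[i].
  v1: (1-0.238)·(1.7,1.48) + 0.238·(4.1,3.12) = (2.2712,1.8703)
  v2: (1-0.238)·(-1.93,3.22) + 0.238·(0.62,3.45) = (-1.3231,3.2747)
  v3: (1-0.238)·(-3.77,2.36) + 0.238·(-0.23,2.61) = (-2.9275,2.4195)
  v4: (1-0.238)·(-3.05,-1.54) + 0.238·(0.42,0.47) = (-2.2241,-1.0616)
  v5: (1-0.238)·(0.06,-4.03) + 0.238·(1.98,-0.92) = (0.5170,-3.2898)
  v6: (1-0.238)·(3.03,-1.44) + 0.238·(4.53,0.02) = (3.3870,-1.0925)
Shoelace sum Σ(x_i·y_{i+1} − x_{i+1}·y_i):
  i=1: 2.2712·3.2747 − -1.3231·1.8703 = +9.9122 (running +9.9122)
  i=2: -1.3231·2.4195 − -2.9275·3.2747 = +6.3855 (running +16.2977)
  i=3: -2.9275·-1.0616 − -2.2241·2.4195 = +8.4892 (running +24.7869)
  i=4: -2.2241·-3.2898 − 0.5170·-1.0616 = +7.8658 (running +32.6527)
  i=5: 0.5170·-1.0925 − 3.3870·-3.2898 = +10.5778 (running +43.2305)
  i=6: 3.3870·1.8703 − 2.2712·-1.0925 = +8.8161 (running +52.0467)
Area = |Σ|/2 = |52.0467|/2 = 26.0233

Area at t=0.238: 26.0233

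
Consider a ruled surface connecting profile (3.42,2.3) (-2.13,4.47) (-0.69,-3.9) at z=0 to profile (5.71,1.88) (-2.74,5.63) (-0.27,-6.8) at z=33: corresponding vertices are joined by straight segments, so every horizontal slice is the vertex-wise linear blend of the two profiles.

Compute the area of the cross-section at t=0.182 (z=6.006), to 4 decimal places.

Area at t=0.182: 25.6813

Cross-section at t=0.182: each vertex is (1-t)·p0[i] + t·p1[i].
  v1: (1-0.182)·(3.42,2.3) + 0.182·(5.71,1.88) = (3.8368,2.2236)
  v2: (1-0.182)·(-2.13,4.47) + 0.182·(-2.74,5.63) = (-2.2410,4.6811)
  v3: (1-0.182)·(-0.69,-3.9) + 0.182·(-0.27,-6.8) = (-0.6136,-4.4278)
Shoelace sum Σ(x_i·y_{i+1} − x_{i+1}·y_i):
  i=1: 3.8368·4.6811 − -2.2410·2.2236 = +22.9435 (running +22.9435)
  i=2: -2.2410·-4.4278 − -0.6136·4.6811 = +12.7949 (running +35.7384)
  i=3: -0.6136·2.2236 − 3.8368·-4.4278 = +15.6242 (running +51.3626)
Area = |Σ|/2 = |51.3626|/2 = 25.6813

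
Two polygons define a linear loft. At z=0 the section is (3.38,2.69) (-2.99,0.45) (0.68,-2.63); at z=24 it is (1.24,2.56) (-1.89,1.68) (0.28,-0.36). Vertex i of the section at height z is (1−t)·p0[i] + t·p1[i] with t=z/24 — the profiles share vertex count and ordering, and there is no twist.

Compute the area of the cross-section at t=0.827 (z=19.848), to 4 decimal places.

Area at t=0.827: 5.4511

Cross-section at t=0.827: each vertex is (1-t)·p0[i] + t·p1[i].
  v1: (1-0.827)·(3.38,2.69) + 0.827·(1.24,2.56) = (1.6102,2.5825)
  v2: (1-0.827)·(-2.99,0.45) + 0.827·(-1.89,1.68) = (-2.0803,1.4672)
  v3: (1-0.827)·(0.68,-2.63) + 0.827·(0.28,-0.36) = (0.3492,-0.7527)
Shoelace sum Σ(x_i·y_{i+1} − x_{i+1}·y_i):
  i=1: 1.6102·1.4672 − -2.0803·2.5825 = +7.7349 (running +7.7349)
  i=2: -2.0803·-0.7527 − 0.3492·1.4672 = +1.0535 (running +8.7884)
  i=3: 0.3492·2.5825 − 1.6102·-0.7527 = +2.1138 (running +10.9022)
Area = |Σ|/2 = |10.9022|/2 = 5.4511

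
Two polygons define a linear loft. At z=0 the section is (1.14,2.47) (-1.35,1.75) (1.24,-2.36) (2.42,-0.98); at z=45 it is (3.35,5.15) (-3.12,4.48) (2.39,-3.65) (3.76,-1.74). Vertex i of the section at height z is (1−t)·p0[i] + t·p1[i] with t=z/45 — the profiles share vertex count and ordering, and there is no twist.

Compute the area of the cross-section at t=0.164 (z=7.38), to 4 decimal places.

Cross-section at t=0.164: each vertex is (1-t)·p0[i] + t·p1[i].
  v1: (1-0.164)·(1.14,2.47) + 0.164·(3.35,5.15) = (1.5024,2.9095)
  v2: (1-0.164)·(-1.35,1.75) + 0.164·(-3.12,4.48) = (-1.6403,2.1977)
  v3: (1-0.164)·(1.24,-2.36) + 0.164·(2.39,-3.65) = (1.4286,-2.5716)
  v4: (1-0.164)·(2.42,-0.98) + 0.164·(3.76,-1.74) = (2.6398,-1.1046)
Shoelace sum Σ(x_i·y_{i+1} − x_{i+1}·y_i):
  i=1: 1.5024·2.1977 − -1.6403·2.9095 = +8.0744 (running +8.0744)
  i=2: -1.6403·-2.5716 − 1.4286·2.1977 = +1.0784 (running +9.1528)
  i=3: 1.4286·-1.1046 − 2.6398·-2.5716 = +5.2102 (running +14.3630)
  i=4: 2.6398·2.9095 − 1.5024·-1.1046 = +9.3401 (running +23.7031)
Area = |Σ|/2 = |23.7031|/2 = 11.8515

Area at t=0.164: 11.8515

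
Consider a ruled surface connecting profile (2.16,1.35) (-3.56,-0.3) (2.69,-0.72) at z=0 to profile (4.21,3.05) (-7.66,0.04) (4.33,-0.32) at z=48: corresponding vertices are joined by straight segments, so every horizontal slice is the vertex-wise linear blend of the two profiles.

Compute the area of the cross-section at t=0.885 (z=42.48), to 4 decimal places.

Cross-section at t=0.885: each vertex is (1-t)·p0[i] + t·p1[i].
  v1: (1-0.885)·(2.16,1.35) + 0.885·(4.21,3.05) = (3.9743,2.8545)
  v2: (1-0.885)·(-3.56,-0.3) + 0.885·(-7.66,0.04) = (-7.1885,0.0009)
  v3: (1-0.885)·(2.69,-0.72) + 0.885·(4.33,-0.32) = (4.1414,-0.3660)
Shoelace sum Σ(x_i·y_{i+1} − x_{i+1}·y_i):
  i=1: 3.9743·0.0009 − -7.1885·2.8545 = +20.5232 (running +20.5232)
  i=2: -7.1885·-0.3660 − 4.1414·0.0009 = +2.6273 (running +23.1504)
  i=3: 4.1414·2.8545 − 3.9743·-0.3660 = +13.2762 (running +36.4266)
Area = |Σ|/2 = |36.4266|/2 = 18.2133

Area at t=0.885: 18.2133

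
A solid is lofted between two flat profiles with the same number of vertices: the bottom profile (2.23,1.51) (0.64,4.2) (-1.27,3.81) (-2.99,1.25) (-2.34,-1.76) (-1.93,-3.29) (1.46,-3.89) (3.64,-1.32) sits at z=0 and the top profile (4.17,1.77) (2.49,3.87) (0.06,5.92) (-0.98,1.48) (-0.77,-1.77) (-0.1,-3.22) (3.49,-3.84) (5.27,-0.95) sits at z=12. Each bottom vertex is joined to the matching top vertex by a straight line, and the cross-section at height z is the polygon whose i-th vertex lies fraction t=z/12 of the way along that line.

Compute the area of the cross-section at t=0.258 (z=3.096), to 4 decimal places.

Cross-section at t=0.258: each vertex is (1-t)·p0[i] + t·p1[i].
  v1: (1-0.258)·(2.23,1.51) + 0.258·(4.17,1.77) = (2.7305,1.5771)
  v2: (1-0.258)·(0.64,4.2) + 0.258·(2.49,3.87) = (1.1173,4.1149)
  v3: (1-0.258)·(-1.27,3.81) + 0.258·(0.06,5.92) = (-0.9269,4.3544)
  v4: (1-0.258)·(-2.99,1.25) + 0.258·(-0.98,1.48) = (-2.4714,1.3093)
  v5: (1-0.258)·(-2.34,-1.76) + 0.258·(-0.77,-1.77) = (-1.9349,-1.7626)
  v6: (1-0.258)·(-1.93,-3.29) + 0.258·(-0.1,-3.22) = (-1.4579,-3.2719)
  v7: (1-0.258)·(1.46,-3.89) + 0.258·(3.49,-3.84) = (1.9837,-3.8771)
  v8: (1-0.258)·(3.64,-1.32) + 0.258·(5.27,-0.95) = (4.0605,-1.2245)
Shoelace sum Σ(x_i·y_{i+1} − x_{i+1}·y_i):
  i=1: 2.7305·4.1149 − 1.1173·1.5771 = +9.4736 (running +9.4736)
  i=2: 1.1173·4.3544 − -0.9269·4.1149 = +8.6790 (running +18.1527)
  i=3: -0.9269·1.3093 − -2.4714·4.3544 = +9.5479 (running +27.7006)
  i=4: -2.4714·-1.7626 − -1.9349·1.3093 = +6.8896 (running +34.5902)
  i=5: -1.9349·-3.2719 − -1.4579·-1.7626 = +3.7614 (running +38.3516)
  i=6: -1.4579·-3.8771 − 1.9837·-3.2719 = +12.1429 (running +50.4945)
  i=7: 1.9837·-1.2245 − 4.0605·-3.8771 = +13.3140 (running +63.8085)
  i=8: 4.0605·1.5771 − 2.7305·-1.2245 = +9.7474 (running +73.5559)
Area = |Σ|/2 = |73.5559|/2 = 36.7780

Area at t=0.258: 36.7780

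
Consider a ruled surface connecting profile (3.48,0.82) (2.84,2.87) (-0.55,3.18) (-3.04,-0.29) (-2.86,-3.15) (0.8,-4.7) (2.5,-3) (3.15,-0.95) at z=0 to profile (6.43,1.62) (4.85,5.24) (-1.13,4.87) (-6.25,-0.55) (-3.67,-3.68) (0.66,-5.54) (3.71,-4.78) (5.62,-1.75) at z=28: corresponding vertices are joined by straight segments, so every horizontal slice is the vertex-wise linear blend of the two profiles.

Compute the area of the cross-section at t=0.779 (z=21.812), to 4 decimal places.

Cross-section at t=0.779: each vertex is (1-t)·p0[i] + t·p1[i].
  v1: (1-0.779)·(3.48,0.82) + 0.779·(6.43,1.62) = (5.7780,1.4432)
  v2: (1-0.779)·(2.84,2.87) + 0.779·(4.85,5.24) = (4.4058,4.7162)
  v3: (1-0.779)·(-0.55,3.18) + 0.779·(-1.13,4.87) = (-1.0018,4.4965)
  v4: (1-0.779)·(-3.04,-0.29) + 0.779·(-6.25,-0.55) = (-5.5406,-0.4925)
  v5: (1-0.779)·(-2.86,-3.15) + 0.779·(-3.67,-3.68) = (-3.4910,-3.5629)
  v6: (1-0.779)·(0.8,-4.7) + 0.779·(0.66,-5.54) = (0.6909,-5.3544)
  v7: (1-0.779)·(2.5,-3) + 0.779·(3.71,-4.78) = (3.4426,-4.3866)
  v8: (1-0.779)·(3.15,-0.95) + 0.779·(5.62,-1.75) = (5.0741,-1.5732)
Shoelace sum Σ(x_i·y_{i+1} − x_{i+1}·y_i):
  i=1: 5.7780·4.7162 − 4.4058·1.4432 = +20.8922 (running +20.8922)
  i=2: 4.4058·4.4965 − -1.0018·4.7162 = +24.5355 (running +45.4277)
  i=3: -1.0018·-0.4925 − -5.5406·4.4965 = +25.4068 (running +70.8344)
  i=4: -5.5406·-3.5629 − -3.4910·-0.4925 = +18.0209 (running +88.8554)
  i=5: -3.4910·-5.3544 − 0.6909·-3.5629 = +21.1537 (running +110.0091)
  i=6: 0.6909·-4.3866 − 3.4426·-5.3544 = +15.4020 (running +125.4111)
  i=7: 3.4426·-1.5732 − 5.0741·-4.3866 = +16.8424 (running +142.2535)
  i=8: 5.0741·1.4432 − 5.7780·-1.5732 = +16.4130 (running +158.6665)
Area = |Σ|/2 = |158.6665|/2 = 79.3333

Area at t=0.779: 79.3333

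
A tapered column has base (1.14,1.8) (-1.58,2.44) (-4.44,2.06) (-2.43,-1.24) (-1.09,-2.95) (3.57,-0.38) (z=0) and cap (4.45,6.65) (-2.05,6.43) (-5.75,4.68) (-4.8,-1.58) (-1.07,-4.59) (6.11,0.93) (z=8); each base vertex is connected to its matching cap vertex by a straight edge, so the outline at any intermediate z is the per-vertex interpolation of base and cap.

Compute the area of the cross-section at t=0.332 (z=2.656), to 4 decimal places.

Cross-section at t=0.332: each vertex is (1-t)·p0[i] + t·p1[i].
  v1: (1-0.332)·(1.14,1.8) + 0.332·(4.45,6.65) = (2.2389,3.4102)
  v2: (1-0.332)·(-1.58,2.44) + 0.332·(-2.05,6.43) = (-1.7360,3.7647)
  v3: (1-0.332)·(-4.44,2.06) + 0.332·(-5.75,4.68) = (-4.8749,2.9298)
  v4: (1-0.332)·(-2.43,-1.24) + 0.332·(-4.8,-1.58) = (-3.2168,-1.3529)
  v5: (1-0.332)·(-1.09,-2.95) + 0.332·(-1.07,-4.59) = (-1.0834,-3.4945)
  v6: (1-0.332)·(3.57,-0.38) + 0.332·(6.11,0.93) = (4.4133,0.0549)
Shoelace sum Σ(x_i·y_{i+1} − x_{i+1}·y_i):
  i=1: 2.2389·3.7647 − -1.7360·3.4102 = +14.3491 (running +14.3491)
  i=2: -1.7360·2.9298 − -4.8749·3.7647 = +13.2662 (running +27.6153)
  i=3: -4.8749·-1.3529 − -3.2168·2.9298 = +16.0200 (running +43.6353)
  i=4: -3.2168·-3.4945 − -1.0834·-1.3529 = +9.7755 (running +53.4108)
  i=5: -1.0834·0.0549 − 4.4133·-3.4945 = +15.3626 (running +68.7734)
  i=6: 4.4133·3.4102 − 2.2389·0.0549 = +14.9272 (running +83.7006)
Area = |Σ|/2 = |83.7006|/2 = 41.8503

Area at t=0.332: 41.8503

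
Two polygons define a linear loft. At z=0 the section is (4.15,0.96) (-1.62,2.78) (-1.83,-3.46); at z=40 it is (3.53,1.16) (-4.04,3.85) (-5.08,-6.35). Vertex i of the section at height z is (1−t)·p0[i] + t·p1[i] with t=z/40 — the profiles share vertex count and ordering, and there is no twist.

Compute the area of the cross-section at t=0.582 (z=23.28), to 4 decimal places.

Area at t=0.582: 29.9334

Cross-section at t=0.582: each vertex is (1-t)·p0[i] + t·p1[i].
  v1: (1-0.582)·(4.15,0.96) + 0.582·(3.53,1.16) = (3.7892,1.0764)
  v2: (1-0.582)·(-1.62,2.78) + 0.582·(-4.04,3.85) = (-3.0284,3.4027)
  v3: (1-0.582)·(-1.83,-3.46) + 0.582·(-5.08,-6.35) = (-3.7215,-5.1420)
Shoelace sum Σ(x_i·y_{i+1} − x_{i+1}·y_i):
  i=1: 3.7892·3.4027 − -3.0284·1.0764 = +16.1533 (running +16.1533)
  i=2: -3.0284·-5.1420 − -3.7215·3.4027 = +28.2355 (running +44.3888)
  i=3: -3.7215·1.0764 − 3.7892·-5.1420 = +15.4780 (running +59.8668)
Area = |Σ|/2 = |59.8668|/2 = 29.9334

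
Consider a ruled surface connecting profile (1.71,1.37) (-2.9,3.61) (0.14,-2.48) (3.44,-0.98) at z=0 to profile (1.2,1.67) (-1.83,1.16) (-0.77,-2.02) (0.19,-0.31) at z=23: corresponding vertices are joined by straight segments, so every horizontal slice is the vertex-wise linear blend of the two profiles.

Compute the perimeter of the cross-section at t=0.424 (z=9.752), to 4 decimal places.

Perimeter at t=0.424: 14.4828

Cross-section at t=0.424: each vertex is (1-t)·p0[i] + t·p1[i].
  v1: (1-0.424)·(1.71,1.37) + 0.424·(1.2,1.67) = (1.4938,1.4972)
  v2: (1-0.424)·(-2.9,3.61) + 0.424·(-1.83,1.16) = (-2.4463,2.5712)
  v3: (1-0.424)·(0.14,-2.48) + 0.424·(-0.77,-2.02) = (-0.2458,-2.2850)
  v4: (1-0.424)·(3.44,-0.98) + 0.424·(0.19,-0.31) = (2.0620,-0.6959)
Perimeter = Σ |v_{i+1} − v_i|:
  edge 1→2: √(-3.9401² + 1.0740²) = 4.0838 (running 4.0838)
  edge 2→3: √(2.2005² + -4.8562²) = 5.3315 (running 9.4153)
  edge 3→4: √(2.3078² + 1.5890²) = 2.8020 (running 12.2173)
  edge 4→1: √(-0.5682² + 2.1931²) = 2.2655 (running 14.4828)
Perimeter = 14.4828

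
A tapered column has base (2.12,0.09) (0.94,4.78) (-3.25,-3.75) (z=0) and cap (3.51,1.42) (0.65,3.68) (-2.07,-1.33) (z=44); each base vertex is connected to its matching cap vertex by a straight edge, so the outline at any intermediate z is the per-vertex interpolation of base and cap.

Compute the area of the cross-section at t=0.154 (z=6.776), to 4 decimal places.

Cross-section at t=0.154: each vertex is (1-t)·p0[i] + t·p1[i].
  v1: (1-0.154)·(2.12,0.09) + 0.154·(3.51,1.42) = (2.3341,0.2948)
  v2: (1-0.154)·(0.94,4.78) + 0.154·(0.65,3.68) = (0.8953,4.6106)
  v3: (1-0.154)·(-3.25,-3.75) + 0.154·(-2.07,-1.33) = (-3.0683,-3.3773)
Shoelace sum Σ(x_i·y_{i+1} − x_{i+1}·y_i):
  i=1: 2.3341·4.6106 − 0.8953·0.2948 = +10.4975 (running +10.4975)
  i=2: 0.8953·-3.3773 − -3.0683·4.6106 = +11.1228 (running +21.6202)
  i=3: -3.0683·0.2948 − 2.3341·-3.3773 = +6.9783 (running +28.5985)
Area = |Σ|/2 = |28.5985|/2 = 14.2992

Area at t=0.154: 14.2992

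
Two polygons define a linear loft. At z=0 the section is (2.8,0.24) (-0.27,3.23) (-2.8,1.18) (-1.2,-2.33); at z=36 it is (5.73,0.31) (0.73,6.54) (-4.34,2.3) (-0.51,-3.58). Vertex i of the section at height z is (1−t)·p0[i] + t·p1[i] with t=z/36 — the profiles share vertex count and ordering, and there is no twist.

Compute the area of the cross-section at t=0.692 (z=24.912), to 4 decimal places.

Cross-section at t=0.692: each vertex is (1-t)·p0[i] + t·p1[i].
  v1: (1-0.692)·(2.8,0.24) + 0.692·(5.73,0.31) = (4.8276,0.2884)
  v2: (1-0.692)·(-0.27,3.23) + 0.692·(0.73,6.54) = (0.4220,5.5205)
  v3: (1-0.692)·(-2.8,1.18) + 0.692·(-4.34,2.3) = (-3.8657,1.9550)
  v4: (1-0.692)·(-1.2,-2.33) + 0.692·(-0.51,-3.58) = (-0.7225,-3.1950)
Shoelace sum Σ(x_i·y_{i+1} − x_{i+1}·y_i):
  i=1: 4.8276·5.5205 − 0.4220·0.2884 = +26.5289 (running +26.5289)
  i=2: 0.4220·1.9550 − -3.8657·5.5205 = +22.1656 (running +48.6945)
  i=3: -3.8657·-3.1950 − -0.7225·1.9550 = +13.7634 (running +62.4579)
  i=4: -0.7225·0.2884 − 4.8276·-3.1950 = +15.2157 (running +77.6736)
Area = |Σ|/2 = |77.6736|/2 = 38.8368

Area at t=0.692: 38.8368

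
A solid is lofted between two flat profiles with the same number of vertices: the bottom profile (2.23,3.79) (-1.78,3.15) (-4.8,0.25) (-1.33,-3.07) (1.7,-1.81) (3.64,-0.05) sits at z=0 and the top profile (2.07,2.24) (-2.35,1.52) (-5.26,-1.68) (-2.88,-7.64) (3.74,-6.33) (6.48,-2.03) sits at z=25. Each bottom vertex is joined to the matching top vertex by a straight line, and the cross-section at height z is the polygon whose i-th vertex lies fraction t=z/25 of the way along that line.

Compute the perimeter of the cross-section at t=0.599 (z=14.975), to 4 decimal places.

Cross-section at t=0.599: each vertex is (1-t)·p0[i] + t·p1[i].
  v1: (1-0.599)·(2.23,3.79) + 0.599·(2.07,2.24) = (2.1342,2.8616)
  v2: (1-0.599)·(-1.78,3.15) + 0.599·(-2.35,1.52) = (-2.1214,2.1736)
  v3: (1-0.599)·(-4.8,0.25) + 0.599·(-5.26,-1.68) = (-5.0755,-0.9061)
  v4: (1-0.599)·(-1.33,-3.07) + 0.599·(-2.88,-7.64) = (-2.2584,-5.8074)
  v5: (1-0.599)·(1.7,-1.81) + 0.599·(3.74,-6.33) = (2.9220,-4.5175)
  v6: (1-0.599)·(3.64,-0.05) + 0.599·(6.48,-2.03) = (5.3412,-1.2360)
Perimeter = Σ |v_{i+1} − v_i|:
  edge 1→2: √(-4.2556² + -0.6879²) = 4.3108 (running 4.3108)
  edge 2→3: √(-2.9541² + -3.0797²) = 4.2675 (running 8.5783)
  edge 3→4: √(2.8171² + -4.9014²) = 5.6533 (running 14.2316)
  edge 4→5: √(5.1804² + 1.2899²) = 5.3386 (running 19.5702)
  edge 5→6: √(2.4192² + 3.2815²) = 4.0768 (running 23.6470)
  edge 6→1: √(-3.2070² + 4.0976²) = 5.2034 (running 28.8503)
Perimeter = 28.8503

Perimeter at t=0.599: 28.8503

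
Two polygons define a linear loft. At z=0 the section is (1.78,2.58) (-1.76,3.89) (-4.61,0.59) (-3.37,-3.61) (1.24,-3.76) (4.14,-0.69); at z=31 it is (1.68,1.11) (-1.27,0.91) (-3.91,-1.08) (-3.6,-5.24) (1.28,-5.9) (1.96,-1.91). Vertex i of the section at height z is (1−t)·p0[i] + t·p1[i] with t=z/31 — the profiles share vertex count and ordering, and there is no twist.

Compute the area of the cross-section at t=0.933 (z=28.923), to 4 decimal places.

Area at t=0.933: 34.2681

Cross-section at t=0.933: each vertex is (1-t)·p0[i] + t·p1[i].
  v1: (1-0.933)·(1.78,2.58) + 0.933·(1.68,1.11) = (1.6867,1.2085)
  v2: (1-0.933)·(-1.76,3.89) + 0.933·(-1.27,0.91) = (-1.3028,1.1097)
  v3: (1-0.933)·(-4.61,0.59) + 0.933·(-3.91,-1.08) = (-3.9569,-0.9681)
  v4: (1-0.933)·(-3.37,-3.61) + 0.933·(-3.6,-5.24) = (-3.5846,-5.1308)
  v5: (1-0.933)·(1.24,-3.76) + 0.933·(1.28,-5.9) = (1.2773,-5.7566)
  v6: (1-0.933)·(4.14,-0.69) + 0.933·(1.96,-1.91) = (2.1061,-1.8283)
Shoelace sum Σ(x_i·y_{i+1} − x_{i+1}·y_i):
  i=1: 1.6867·1.1097 − -1.3028·1.2085 = +3.4461 (running +3.4461)
  i=2: -1.3028·-0.9681 − -3.9569·1.1097 = +5.6521 (running +9.0982)
  i=3: -3.9569·-5.1308 − -3.5846·-0.9681 = +16.8317 (running +25.9300)
  i=4: -3.5846·-5.7566 − 1.2773·-5.1308 = +27.1888 (running +53.1187)
  i=5: 1.2773·-1.8283 − 2.1061·-5.7566 = +9.7885 (running +62.9073)
  i=6: 2.1061·1.2085 − 1.6867·-1.8283 = +5.6289 (running +68.5361)
Area = |Σ|/2 = |68.5361|/2 = 34.2681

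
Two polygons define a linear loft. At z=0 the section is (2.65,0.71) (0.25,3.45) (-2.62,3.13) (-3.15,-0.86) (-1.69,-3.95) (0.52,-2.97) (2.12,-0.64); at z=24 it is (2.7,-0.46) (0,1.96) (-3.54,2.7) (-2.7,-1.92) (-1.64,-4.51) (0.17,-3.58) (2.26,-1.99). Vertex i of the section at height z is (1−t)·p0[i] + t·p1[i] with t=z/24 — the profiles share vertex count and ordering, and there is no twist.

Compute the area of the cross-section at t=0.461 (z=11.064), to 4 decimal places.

Area at t=0.461: 28.1809

Cross-section at t=0.461: each vertex is (1-t)·p0[i] + t·p1[i].
  v1: (1-0.461)·(2.65,0.71) + 0.461·(2.7,-0.46) = (2.6730,0.1706)
  v2: (1-0.461)·(0.25,3.45) + 0.461·(0,1.96) = (0.1347,2.7631)
  v3: (1-0.461)·(-2.62,3.13) + 0.461·(-3.54,2.7) = (-3.0441,2.9318)
  v4: (1-0.461)·(-3.15,-0.86) + 0.461·(-2.7,-1.92) = (-2.9425,-1.3487)
  v5: (1-0.461)·(-1.69,-3.95) + 0.461·(-1.64,-4.51) = (-1.6669,-4.2082)
  v6: (1-0.461)·(0.52,-2.97) + 0.461·(0.17,-3.58) = (0.3586,-3.2512)
  v7: (1-0.461)·(2.12,-0.64) + 0.461·(2.26,-1.99) = (2.1845,-1.2624)
Shoelace sum Σ(x_i·y_{i+1} − x_{i+1}·y_i):
  i=1: 2.6730·2.7631 − 0.1347·0.1706 = +7.3629 (running +7.3629)
  i=2: 0.1347·2.9318 − -3.0441·2.7631 = +8.8063 (running +16.1692)
  i=3: -3.0441·-1.3487 − -2.9425·2.9318 = +12.7324 (running +28.9016)
  i=4: -2.9425·-4.2082 − -1.6669·-1.3487 = +10.1346 (running +39.0362)
  i=5: -1.6669·-3.2512 − 0.3586·-4.2082 = +6.9289 (running +45.9650)
  i=6: 0.3586·-1.2624 − 2.1845·-3.2512 = +6.6497 (running +52.6147)
  i=7: 2.1845·0.1706 − 2.6730·-1.2624 = +3.7471 (running +56.3618)
Area = |Σ|/2 = |56.3618|/2 = 28.1809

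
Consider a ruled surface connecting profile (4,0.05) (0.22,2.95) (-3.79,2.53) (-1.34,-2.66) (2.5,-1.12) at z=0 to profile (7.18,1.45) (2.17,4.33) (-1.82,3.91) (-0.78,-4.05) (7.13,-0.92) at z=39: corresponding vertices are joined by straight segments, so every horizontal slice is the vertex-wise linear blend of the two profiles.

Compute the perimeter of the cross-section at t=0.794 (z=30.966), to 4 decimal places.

Cross-section at t=0.794: each vertex is (1-t)·p0[i] + t·p1[i].
  v1: (1-0.794)·(4,0.05) + 0.794·(7.18,1.45) = (6.5249,1.1616)
  v2: (1-0.794)·(0.22,2.95) + 0.794·(2.17,4.33) = (1.7683,4.0457)
  v3: (1-0.794)·(-3.79,2.53) + 0.794·(-1.82,3.91) = (-2.2258,3.6257)
  v4: (1-0.794)·(-1.34,-2.66) + 0.794·(-0.78,-4.05) = (-0.8954,-3.7637)
  v5: (1-0.794)·(2.5,-1.12) + 0.794·(7.13,-0.92) = (6.1762,-0.9612)
Perimeter = Σ |v_{i+1} − v_i|:
  edge 1→2: √(-4.7566² + 2.8841²) = 5.5627 (running 5.5627)
  edge 2→3: √(-3.9941² + -0.4200²) = 4.0161 (running 9.5788)
  edge 3→4: √(1.3305² + -7.3894²) = 7.5082 (running 17.0870)
  edge 4→5: √(7.0716² + 2.8025²) = 7.6066 (running 24.6937)
  edge 5→1: √(0.3487² + 2.1228²) = 2.1512 (running 26.8449)
Perimeter = 26.8449

Perimeter at t=0.794: 26.8449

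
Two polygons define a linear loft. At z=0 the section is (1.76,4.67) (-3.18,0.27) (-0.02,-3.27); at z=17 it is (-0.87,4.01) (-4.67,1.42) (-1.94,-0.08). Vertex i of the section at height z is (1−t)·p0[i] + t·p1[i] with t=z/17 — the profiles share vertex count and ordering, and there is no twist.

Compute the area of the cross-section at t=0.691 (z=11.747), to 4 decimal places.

Cross-section at t=0.691: each vertex is (1-t)·p0[i] + t·p1[i].
  v1: (1-0.691)·(1.76,4.67) + 0.691·(-0.87,4.01) = (-0.0573,4.2139)
  v2: (1-0.691)·(-3.18,0.27) + 0.691·(-4.67,1.42) = (-4.2096,1.0646)
  v3: (1-0.691)·(-0.02,-3.27) + 0.691·(-1.94,-0.08) = (-1.3467,-1.0657)
Shoelace sum Σ(x_i·y_{i+1} − x_{i+1}·y_i):
  i=1: -0.0573·1.0646 − -4.2096·4.2139 = +17.6779 (running +17.6779)
  i=2: -4.2096·-1.0657 − -1.3467·1.0646 = +5.9200 (running +23.5979)
  i=3: -1.3467·4.2139 − -0.0573·-1.0657 = -5.7361 (running +17.8618)
Area = |Σ|/2 = |17.8618|/2 = 8.9309

Area at t=0.691: 8.9309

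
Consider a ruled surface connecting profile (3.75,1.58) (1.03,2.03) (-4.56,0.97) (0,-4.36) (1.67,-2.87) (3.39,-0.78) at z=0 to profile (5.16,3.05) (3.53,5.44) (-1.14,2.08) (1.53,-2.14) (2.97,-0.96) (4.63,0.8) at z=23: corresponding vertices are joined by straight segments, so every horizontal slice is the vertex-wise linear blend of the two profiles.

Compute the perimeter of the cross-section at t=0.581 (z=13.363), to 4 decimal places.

Cross-section at t=0.581: each vertex is (1-t)·p0[i] + t·p1[i].
  v1: (1-0.581)·(3.75,1.58) + 0.581·(5.16,3.05) = (4.5692,2.4341)
  v2: (1-0.581)·(1.03,2.03) + 0.581·(3.53,5.44) = (2.4825,4.0112)
  v3: (1-0.581)·(-4.56,0.97) + 0.581·(-1.14,2.08) = (-2.5730,1.6149)
  v4: (1-0.581)·(0,-4.36) + 0.581·(1.53,-2.14) = (0.8889,-3.0702)
  v5: (1-0.581)·(1.67,-2.87) + 0.581·(2.97,-0.96) = (2.4253,-1.7603)
  v6: (1-0.581)·(3.39,-0.78) + 0.581·(4.63,0.8) = (4.1104,0.1380)
Perimeter = Σ |v_{i+1} − v_i|:
  edge 1→2: √(-2.0867² + 1.5771²) = 2.6157 (running 2.6157)
  edge 2→3: √(-5.0555² + -2.3963²) = 5.5947 (running 8.2103)
  edge 3→4: √(3.4619² + -4.6851²) = 5.8254 (running 14.0357)
  edge 4→5: √(1.5364² + 1.3099²) = 2.0190 (running 16.0547)
  edge 5→6: √(1.6851² + 1.8983²) = 2.5383 (running 18.5930)
  edge 6→1: √(0.4588² + 2.2961²) = 2.3415 (running 20.9345)
Perimeter = 20.9345

Perimeter at t=0.581: 20.9345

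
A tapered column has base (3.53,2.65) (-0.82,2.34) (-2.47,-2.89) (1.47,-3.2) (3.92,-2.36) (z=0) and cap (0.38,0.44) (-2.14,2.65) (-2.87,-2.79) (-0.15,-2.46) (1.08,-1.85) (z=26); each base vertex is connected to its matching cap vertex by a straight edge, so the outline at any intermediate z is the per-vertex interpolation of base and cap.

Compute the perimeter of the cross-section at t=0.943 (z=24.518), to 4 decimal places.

Perimeter at t=0.943: 15.6089

Cross-section at t=0.943: each vertex is (1-t)·p0[i] + t·p1[i].
  v1: (1-0.943)·(3.53,2.65) + 0.943·(0.38,0.44) = (0.5596,0.5660)
  v2: (1-0.943)·(-0.82,2.34) + 0.943·(-2.14,2.65) = (-2.0648,2.6323)
  v3: (1-0.943)·(-2.47,-2.89) + 0.943·(-2.87,-2.79) = (-2.8472,-2.7957)
  v4: (1-0.943)·(1.47,-3.2) + 0.943·(-0.15,-2.46) = (-0.0577,-2.5022)
  v5: (1-0.943)·(3.92,-2.36) + 0.943·(1.08,-1.85) = (1.2419,-1.8791)
Perimeter = Σ |v_{i+1} − v_i|:
  edge 1→2: √(-2.6243² + 2.0664²) = 3.3402 (running 3.3402)
  edge 2→3: √(-0.7824² + -5.4280²) = 5.4841 (running 8.8243)
  edge 3→4: √(2.7895² + 0.2935²) = 2.8049 (running 11.6293)
  edge 4→5: √(1.2995² + 0.6231²) = 1.4412 (running 13.0705)
  edge 5→1: √(-0.6823² + 2.4450²) = 2.5385 (running 15.6089)
Perimeter = 15.6089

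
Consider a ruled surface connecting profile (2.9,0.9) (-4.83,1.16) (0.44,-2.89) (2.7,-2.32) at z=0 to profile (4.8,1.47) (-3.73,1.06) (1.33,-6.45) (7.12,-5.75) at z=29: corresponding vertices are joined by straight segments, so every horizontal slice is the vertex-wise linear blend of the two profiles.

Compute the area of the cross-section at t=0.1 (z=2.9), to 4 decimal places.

Area at t=0.1: 21.4045

Cross-section at t=0.1: each vertex is (1-t)·p0[i] + t·p1[i].
  v1: (1-0.1)·(2.9,0.9) + 0.1·(4.8,1.47) = (3.0900,0.9570)
  v2: (1-0.1)·(-4.83,1.16) + 0.1·(-3.73,1.06) = (-4.7200,1.1500)
  v3: (1-0.1)·(0.44,-2.89) + 0.1·(1.33,-6.45) = (0.5290,-3.2460)
  v4: (1-0.1)·(2.7,-2.32) + 0.1·(7.12,-5.75) = (3.1420,-2.6630)
Shoelace sum Σ(x_i·y_{i+1} − x_{i+1}·y_i):
  i=1: 3.0900·1.1500 − -4.7200·0.9570 = +8.0705 (running +8.0705)
  i=2: -4.7200·-3.2460 − 0.5290·1.1500 = +14.7128 (running +22.7833)
  i=3: 0.5290·-2.6630 − 3.1420·-3.2460 = +8.7902 (running +31.5735)
  i=4: 3.1420·0.9570 − 3.0900·-2.6630 = +11.2356 (running +42.8091)
Area = |Σ|/2 = |42.8091|/2 = 21.4045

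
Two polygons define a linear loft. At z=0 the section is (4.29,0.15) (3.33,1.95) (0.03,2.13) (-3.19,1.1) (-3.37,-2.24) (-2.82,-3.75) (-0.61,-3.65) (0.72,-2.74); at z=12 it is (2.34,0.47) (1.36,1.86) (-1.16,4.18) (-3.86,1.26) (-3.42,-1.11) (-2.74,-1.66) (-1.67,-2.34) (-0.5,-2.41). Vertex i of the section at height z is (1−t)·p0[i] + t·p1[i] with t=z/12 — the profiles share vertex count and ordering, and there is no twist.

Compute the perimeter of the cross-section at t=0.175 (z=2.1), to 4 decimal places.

Cross-section at t=0.175: each vertex is (1-t)·p0[i] + t·p1[i].
  v1: (1-0.175)·(4.29,0.15) + 0.175·(2.34,0.47) = (3.9487,0.2060)
  v2: (1-0.175)·(3.33,1.95) + 0.175·(1.36,1.86) = (2.9852,1.9343)
  v3: (1-0.175)·(0.03,2.13) + 0.175·(-1.16,4.18) = (-0.1782,2.4887)
  v4: (1-0.175)·(-3.19,1.1) + 0.175·(-3.86,1.26) = (-3.3072,1.1280)
  v5: (1-0.175)·(-3.37,-2.24) + 0.175·(-3.42,-1.11) = (-3.3788,-2.0423)
  v6: (1-0.175)·(-2.82,-3.75) + 0.175·(-2.74,-1.66) = (-2.8060,-3.3842)
  v7: (1-0.175)·(-0.61,-3.65) + 0.175·(-1.67,-2.34) = (-0.7955,-3.4207)
  v8: (1-0.175)·(0.72,-2.74) + 0.175·(-0.5,-2.41) = (0.5065,-2.6822)
Perimeter = Σ |v_{i+1} − v_i|:
  edge 1→2: √(-0.9635² + 1.7283²) = 1.9787 (running 1.9787)
  edge 2→3: √(-3.1635² + 0.5545²) = 3.2117 (running 5.1904)
  edge 3→4: √(-3.1290² + -1.3607²) = 3.4121 (running 8.6025)
  edge 4→5: √(-0.0715² + -3.1703²) = 3.1711 (running 11.7735)
  edge 5→6: √(0.5728² + -1.3420²) = 1.4591 (running 13.2327)
  edge 6→7: √(2.0105² + -0.0365²) = 2.0108 (running 15.2435)
  edge 7→8: √(1.3020² + 0.7385²) = 1.4969 (running 16.7403)
  edge 8→1: √(3.4423² + 2.8882²) = 4.4934 (running 21.2338)
Perimeter = 21.2338

Perimeter at t=0.175: 21.2338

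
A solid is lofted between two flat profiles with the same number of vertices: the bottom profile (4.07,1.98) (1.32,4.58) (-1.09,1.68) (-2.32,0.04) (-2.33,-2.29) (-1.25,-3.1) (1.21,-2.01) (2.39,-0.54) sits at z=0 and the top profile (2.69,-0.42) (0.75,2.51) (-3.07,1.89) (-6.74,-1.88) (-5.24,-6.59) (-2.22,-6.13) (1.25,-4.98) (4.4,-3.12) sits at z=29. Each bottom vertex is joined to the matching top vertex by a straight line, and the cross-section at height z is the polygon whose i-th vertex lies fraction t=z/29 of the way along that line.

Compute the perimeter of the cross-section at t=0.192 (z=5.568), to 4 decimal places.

Perimeter at t=0.192: 22.2011

Cross-section at t=0.192: each vertex is (1-t)·p0[i] + t·p1[i].
  v1: (1-0.192)·(4.07,1.98) + 0.192·(2.69,-0.42) = (3.8050,1.5192)
  v2: (1-0.192)·(1.32,4.58) + 0.192·(0.75,2.51) = (1.2106,4.1826)
  v3: (1-0.192)·(-1.09,1.68) + 0.192·(-3.07,1.89) = (-1.4702,1.7203)
  v4: (1-0.192)·(-2.32,0.04) + 0.192·(-6.74,-1.88) = (-3.1686,-0.3286)
  v5: (1-0.192)·(-2.33,-2.29) + 0.192·(-5.24,-6.59) = (-2.8887,-3.1156)
  v6: (1-0.192)·(-1.25,-3.1) + 0.192·(-2.22,-6.13) = (-1.4362,-3.6818)
  v7: (1-0.192)·(1.21,-2.01) + 0.192·(1.25,-4.98) = (1.2177,-2.5802)
  v8: (1-0.192)·(2.39,-0.54) + 0.192·(4.4,-3.12) = (2.7759,-1.0354)
Perimeter = Σ |v_{i+1} − v_i|:
  edge 1→2: √(-2.5945² + 2.6634²) = 3.7182 (running 3.7182)
  edge 2→3: √(-2.6807² + -2.4622²) = 3.6399 (running 7.3581)
  edge 3→4: √(-1.6985² + -2.0490²) = 2.6614 (running 10.0195)
  edge 4→5: √(0.2799² + -2.7870²) = 2.8010 (running 12.8205)
  edge 5→6: √(1.4525² + -0.5662²) = 1.5589 (running 14.3794)
  edge 6→7: √(2.6539² + 1.1015²) = 2.8734 (running 17.2528)
  edge 7→8: √(1.5582² + 1.5449²) = 2.1943 (running 19.4471)
  edge 8→1: √(1.0291² + 2.5546²) = 2.7541 (running 22.2011)
Perimeter = 22.2011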